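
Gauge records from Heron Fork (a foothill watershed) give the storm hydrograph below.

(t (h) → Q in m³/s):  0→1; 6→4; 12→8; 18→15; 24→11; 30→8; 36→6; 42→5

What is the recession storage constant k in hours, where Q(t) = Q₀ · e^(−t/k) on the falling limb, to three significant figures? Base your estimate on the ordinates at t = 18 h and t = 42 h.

On the falling limb, Q drops from 15 to 5 m³/s between t = 18 h and t = 42 h (Δt = 24 h).
k = −Δt / ln(Q₂/Q₁) = −24 / ln(5/15) = 21.8 h.

k ≈ 21.8 h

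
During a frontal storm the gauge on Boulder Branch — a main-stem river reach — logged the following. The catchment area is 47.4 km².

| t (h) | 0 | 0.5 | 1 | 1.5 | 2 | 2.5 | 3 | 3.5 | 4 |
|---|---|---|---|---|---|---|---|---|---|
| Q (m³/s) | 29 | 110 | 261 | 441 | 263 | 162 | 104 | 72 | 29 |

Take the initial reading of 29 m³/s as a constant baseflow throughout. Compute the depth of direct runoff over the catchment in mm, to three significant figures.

d ≈ 45.9 mm

Direct runoff: 0.0, 81.0, 232.0, 412.0, 234.0, 133.0, 75.0, 43.0, 0.0 m³/s; ΣQ_DR = 1210 m³/s.
V = ΣQ_DR · Δt = 1210 × 1800 s = 2.178 × 10^6 m³.
Over A = 47.4 km², depth = V / A = 45.9 mm.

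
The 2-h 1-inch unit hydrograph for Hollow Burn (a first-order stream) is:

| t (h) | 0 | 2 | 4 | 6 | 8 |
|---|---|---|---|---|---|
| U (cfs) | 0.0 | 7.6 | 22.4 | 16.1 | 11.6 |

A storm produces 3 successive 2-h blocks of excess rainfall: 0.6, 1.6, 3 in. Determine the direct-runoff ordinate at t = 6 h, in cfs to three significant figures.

Q ≈ 68.3 cfs

By discrete convolution, Q_j = Σ (P_i / 1 in) · U_{j−i}.
At t = 6 h (j=3): Q = (0.6/1)·16.1 + (1.6/1)·22.4 + (3/1)·7.6 = 68.3 cfs.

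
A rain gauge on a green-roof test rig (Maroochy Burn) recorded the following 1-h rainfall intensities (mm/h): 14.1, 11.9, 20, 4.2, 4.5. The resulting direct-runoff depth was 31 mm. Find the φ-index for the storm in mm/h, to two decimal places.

φ ≈ 5.00 mm/h

Only the 3 blocks with intensity above φ contribute runoff: 14.1, 11.9, 20 mm/h.
Σ(I−φ)·Δt = d  ⇒  (14.1+11.9+20 − 3φ)·1 = 31
φ = (46.00 − 31/1) / 3 = 5.00 mm/h.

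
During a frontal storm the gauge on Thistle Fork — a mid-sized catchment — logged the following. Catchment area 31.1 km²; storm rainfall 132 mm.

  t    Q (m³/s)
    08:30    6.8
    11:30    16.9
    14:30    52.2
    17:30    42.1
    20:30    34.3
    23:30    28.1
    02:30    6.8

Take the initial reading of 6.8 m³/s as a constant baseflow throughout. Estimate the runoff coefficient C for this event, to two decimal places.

ΣQ_DR = 139.6 m³/s; V = ΣQ_DR·Δt = 1.508 × 10^6 m³.
Runoff depth d = V / A = 48.48 mm.
C = d / P = 48.48 / 132 = 0.37.

C ≈ 0.37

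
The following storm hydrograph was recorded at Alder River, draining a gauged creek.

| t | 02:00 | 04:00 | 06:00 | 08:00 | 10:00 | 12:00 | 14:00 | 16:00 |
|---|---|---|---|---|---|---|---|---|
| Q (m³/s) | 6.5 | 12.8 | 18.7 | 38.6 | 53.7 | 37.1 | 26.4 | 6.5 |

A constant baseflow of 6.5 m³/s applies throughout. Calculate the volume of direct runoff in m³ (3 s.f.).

Direct-runoff ordinates (Q − Q_b): 0.0, 6.3, 12.2, 32.1, 47.2, 30.6, 19.9, 0.0 m³/s.
ΣQ_DR = 148.3 m³/s.
With Δt = 2 h = 7200 s, V = ΣQ_DR · Δt = 148.3 × 7200 = 1.07 × 10^6 m³.

V ≈ 1.07 × 10^6 m³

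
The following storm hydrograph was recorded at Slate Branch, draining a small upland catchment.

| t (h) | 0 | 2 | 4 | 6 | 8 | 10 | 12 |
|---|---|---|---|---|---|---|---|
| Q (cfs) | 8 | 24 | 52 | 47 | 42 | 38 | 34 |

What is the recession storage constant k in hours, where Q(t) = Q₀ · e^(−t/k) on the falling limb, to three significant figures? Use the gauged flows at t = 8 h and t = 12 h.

k ≈ 18.9 h

On the falling limb, Q drops from 42 to 34 cfs between t = 8 h and t = 12 h (Δt = 4 h).
k = −Δt / ln(Q₂/Q₁) = −4 / ln(34/42) = 18.9 h.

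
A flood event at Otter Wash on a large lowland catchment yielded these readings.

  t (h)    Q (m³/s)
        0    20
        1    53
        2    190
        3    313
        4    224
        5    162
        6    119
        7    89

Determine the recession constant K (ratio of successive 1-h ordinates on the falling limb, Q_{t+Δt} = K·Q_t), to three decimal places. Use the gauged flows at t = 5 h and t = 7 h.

K ≈ 0.741

Using the recession-limb readings at t = 5 h and t = 7 h: Q falls from 162 to 89 m³/s over 2 intervals.
K = (Q₂/Q₁)^(1/2) = (89/162)^(1/2) = 0.741.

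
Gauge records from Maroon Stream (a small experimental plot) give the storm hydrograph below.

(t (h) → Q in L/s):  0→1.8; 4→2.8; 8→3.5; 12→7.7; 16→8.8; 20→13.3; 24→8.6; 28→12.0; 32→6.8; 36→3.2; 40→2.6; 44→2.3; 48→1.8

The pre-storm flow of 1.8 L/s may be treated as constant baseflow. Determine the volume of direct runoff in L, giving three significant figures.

Direct-runoff ordinates (Q − Q_b): 0.0, 1.0, 1.7, 5.9, 7.0, 11.5, 6.8, 10.2, 5.0, 1.4, 0.8, 0.5, 0.0 L/s.
ΣQ_DR = 51.80 L/s.
With Δt = 4 h = 14400 s, V = ΣQ_DR · Δt = 51.80 × 14400 = 7.46 × 10^5 L.

V ≈ 7.46 × 10^5 L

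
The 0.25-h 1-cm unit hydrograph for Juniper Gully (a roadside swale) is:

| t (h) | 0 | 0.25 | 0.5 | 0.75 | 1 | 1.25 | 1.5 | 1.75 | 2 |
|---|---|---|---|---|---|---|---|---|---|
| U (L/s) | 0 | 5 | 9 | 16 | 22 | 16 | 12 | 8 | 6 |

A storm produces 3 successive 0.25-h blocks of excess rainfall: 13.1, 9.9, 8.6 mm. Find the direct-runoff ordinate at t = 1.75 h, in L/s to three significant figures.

Q ≈ 36.1 L/s

By discrete convolution, Q_j = Σ (P_i / 10 mm) · U_{j−i}.
At t = 1.75 h (j=7): Q = (13.1/10)·8 + (9.9/10)·12 + (8.6/10)·16 = 36.1 L/s.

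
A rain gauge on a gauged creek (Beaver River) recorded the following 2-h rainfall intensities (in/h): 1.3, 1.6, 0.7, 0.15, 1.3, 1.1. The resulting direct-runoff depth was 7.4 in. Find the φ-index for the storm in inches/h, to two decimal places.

Only the 5 blocks with intensity above φ contribute runoff: 1.3, 1.6, 0.7, 1.3, 1.1 in/h.
Σ(I−φ)·Δt = d  ⇒  (1.3+1.6+0.7+1.3+1.1 − 5φ)·2 = 7.4
φ = (6.000 − 7.4/2) / 5 = 0.46 in/h.

φ ≈ 0.46 in/h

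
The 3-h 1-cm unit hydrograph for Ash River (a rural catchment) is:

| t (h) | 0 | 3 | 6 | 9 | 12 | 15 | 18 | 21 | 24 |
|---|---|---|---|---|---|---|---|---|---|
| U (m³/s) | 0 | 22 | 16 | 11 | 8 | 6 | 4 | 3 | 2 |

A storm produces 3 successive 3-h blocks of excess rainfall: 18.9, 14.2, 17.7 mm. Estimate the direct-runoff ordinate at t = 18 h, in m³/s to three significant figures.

Q ≈ 30.2 m³/s

By discrete convolution, Q_j = Σ (P_i / 10 mm) · U_{j−i}.
At t = 18 h (j=6): Q = (18.9/10)·4 + (14.2/10)·6 + (17.7/10)·8 = 30.2 m³/s.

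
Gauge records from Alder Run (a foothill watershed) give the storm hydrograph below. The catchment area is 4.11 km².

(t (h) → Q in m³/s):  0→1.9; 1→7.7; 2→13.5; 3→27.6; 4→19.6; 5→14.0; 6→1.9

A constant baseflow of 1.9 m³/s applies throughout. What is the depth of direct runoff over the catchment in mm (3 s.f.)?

Direct runoff: 0.0, 5.8, 11.6, 25.7, 17.7, 12.1, 0.0 m³/s; ΣQ_DR = 72.90 m³/s.
V = ΣQ_DR · Δt = 72.90 × 3600 s = 2.624 × 10^5 m³.
Over A = 4.11 km², depth = V / A = 63.9 mm.

d ≈ 63.9 mm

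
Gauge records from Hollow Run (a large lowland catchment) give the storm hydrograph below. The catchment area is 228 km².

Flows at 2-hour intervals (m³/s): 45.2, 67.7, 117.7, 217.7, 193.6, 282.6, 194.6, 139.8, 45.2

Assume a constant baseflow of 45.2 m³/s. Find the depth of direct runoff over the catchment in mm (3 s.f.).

d ≈ 28.3 mm

Direct runoff: 0.0, 22.5, 72.5, 172.5, 148.4, 237.4, 149.4, 94.6, 0.0 m³/s; ΣQ_DR = 897.3 m³/s.
V = ΣQ_DR · Δt = 897.3 × 7200 s = 6.461 × 10^6 m³.
Over A = 228 km², depth = V / A = 28.3 mm.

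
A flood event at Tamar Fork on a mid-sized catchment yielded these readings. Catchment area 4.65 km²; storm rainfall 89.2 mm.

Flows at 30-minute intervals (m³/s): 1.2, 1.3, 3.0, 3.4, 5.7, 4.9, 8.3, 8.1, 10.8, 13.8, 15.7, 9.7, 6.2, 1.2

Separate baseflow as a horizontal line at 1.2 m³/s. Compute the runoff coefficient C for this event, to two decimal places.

C ≈ 0.33

ΣQ_DR = 76.50 m³/s; V = ΣQ_DR·Δt = 1.377 × 10^5 m³.
Runoff depth d = V / A = 29.61 mm.
C = d / P = 29.61 / 89.2 = 0.33.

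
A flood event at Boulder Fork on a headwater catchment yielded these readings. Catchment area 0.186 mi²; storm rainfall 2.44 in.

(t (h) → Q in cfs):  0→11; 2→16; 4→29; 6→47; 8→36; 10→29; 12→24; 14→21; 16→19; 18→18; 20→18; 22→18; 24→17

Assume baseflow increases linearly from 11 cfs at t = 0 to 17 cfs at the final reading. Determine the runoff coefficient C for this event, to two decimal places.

ΣQ_DR = 121.0 cfs; V = ΣQ_DR·Δt = 8.712 × 10^5 ft³.
Runoff depth d = V / A = 2.016 in.
C = d / P = 2.016 / 2.44 = 0.83.

C ≈ 0.83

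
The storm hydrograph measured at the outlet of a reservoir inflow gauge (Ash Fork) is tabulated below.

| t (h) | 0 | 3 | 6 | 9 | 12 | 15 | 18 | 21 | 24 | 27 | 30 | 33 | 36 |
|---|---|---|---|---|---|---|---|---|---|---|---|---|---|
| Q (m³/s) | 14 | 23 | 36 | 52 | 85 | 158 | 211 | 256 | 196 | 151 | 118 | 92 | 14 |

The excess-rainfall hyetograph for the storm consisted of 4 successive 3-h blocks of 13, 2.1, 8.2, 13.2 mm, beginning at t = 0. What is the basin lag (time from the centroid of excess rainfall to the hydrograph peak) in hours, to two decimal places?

t_L ≈ 14.72 h

Centroid of excess rainfall: t_c = Σ P_i·t̄_i / ΣP_i = 6.2753 h (block centres at 1.5, 4.5, 7.5, 10.5 h).
Hydrograph peak occurs at t = 21 h, so basin lag t_L = 21 − 6.2753 = 14.72 h.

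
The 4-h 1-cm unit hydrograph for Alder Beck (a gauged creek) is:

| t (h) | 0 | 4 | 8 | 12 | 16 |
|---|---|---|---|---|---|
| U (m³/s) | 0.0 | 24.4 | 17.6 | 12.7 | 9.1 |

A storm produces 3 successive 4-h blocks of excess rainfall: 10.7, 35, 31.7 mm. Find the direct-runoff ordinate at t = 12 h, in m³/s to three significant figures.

Q ≈ 153 m³/s

By discrete convolution, Q_j = Σ (P_i / 10 mm) · U_{j−i}.
At t = 12 h (j=3): Q = (10.7/10)·12.7 + (35/10)·17.6 + (31.7/10)·24.4 = 153 m³/s.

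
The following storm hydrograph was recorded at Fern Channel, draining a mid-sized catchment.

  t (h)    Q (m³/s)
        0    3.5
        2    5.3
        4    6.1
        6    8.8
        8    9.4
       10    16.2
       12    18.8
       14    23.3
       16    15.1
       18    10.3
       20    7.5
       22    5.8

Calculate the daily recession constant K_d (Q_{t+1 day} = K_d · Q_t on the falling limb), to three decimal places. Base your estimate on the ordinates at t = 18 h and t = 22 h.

K_d ≈ 0.032

Between t = 18 h and t = 22 h the flow falls from 10.3 to 5.8 m³/s over 2×2 h = 4 h.
Per-interval ratio K = (5.8/10.3)^(1/2) = 0.7504; K_d = K^(24/2) = 0.032.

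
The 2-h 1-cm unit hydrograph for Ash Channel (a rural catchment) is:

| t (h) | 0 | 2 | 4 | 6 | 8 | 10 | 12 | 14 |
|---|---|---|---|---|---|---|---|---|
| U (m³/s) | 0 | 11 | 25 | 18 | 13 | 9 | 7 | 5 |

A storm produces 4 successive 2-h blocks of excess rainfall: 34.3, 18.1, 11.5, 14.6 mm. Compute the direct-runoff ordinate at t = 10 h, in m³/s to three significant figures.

Q ≈ 112 m³/s

By discrete convolution, Q_j = Σ (P_i / 10 mm) · U_{j−i}.
At t = 10 h (j=5): Q = (34.3/10)·9 + (18.1/10)·13 + (11.5/10)·18 + (14.6/10)·25 = 112 m³/s.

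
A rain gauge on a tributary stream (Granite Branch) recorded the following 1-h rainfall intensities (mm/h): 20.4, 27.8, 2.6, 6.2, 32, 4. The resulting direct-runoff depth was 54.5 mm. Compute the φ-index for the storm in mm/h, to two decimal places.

Only the 3 blocks with intensity above φ contribute runoff: 20.4, 27.8, 32 mm/h.
Σ(I−φ)·Δt = d  ⇒  (20.4+27.8+32 − 3φ)·1 = 54.5
φ = (80.20 − 54.5/1) / 3 = 8.57 mm/h.

φ ≈ 8.57 mm/h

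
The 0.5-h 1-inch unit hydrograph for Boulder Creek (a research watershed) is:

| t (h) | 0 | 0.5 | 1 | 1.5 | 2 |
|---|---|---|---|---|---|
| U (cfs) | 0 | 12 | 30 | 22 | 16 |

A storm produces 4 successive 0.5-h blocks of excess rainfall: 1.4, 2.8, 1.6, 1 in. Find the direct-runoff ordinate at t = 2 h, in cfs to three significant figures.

Q ≈ 144 cfs

By discrete convolution, Q_j = Σ (P_i / 1 in) · U_{j−i}.
At t = 2 h (j=4): Q = (1.4/1)·16 + (2.8/1)·22 + (1.6/1)·30 + (1/1)·12 = 144 cfs.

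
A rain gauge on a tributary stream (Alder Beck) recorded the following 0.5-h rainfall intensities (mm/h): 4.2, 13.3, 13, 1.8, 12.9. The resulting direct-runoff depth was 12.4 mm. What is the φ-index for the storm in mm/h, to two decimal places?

Only the 3 blocks with intensity above φ contribute runoff: 13.3, 13, 12.9 mm/h.
Σ(I−φ)·Δt = d  ⇒  (13.3+13+12.9 − 3φ)·0.5 = 12.4
φ = (39.20 − 12.4/0.5) / 3 = 4.80 mm/h.

φ ≈ 4.80 mm/h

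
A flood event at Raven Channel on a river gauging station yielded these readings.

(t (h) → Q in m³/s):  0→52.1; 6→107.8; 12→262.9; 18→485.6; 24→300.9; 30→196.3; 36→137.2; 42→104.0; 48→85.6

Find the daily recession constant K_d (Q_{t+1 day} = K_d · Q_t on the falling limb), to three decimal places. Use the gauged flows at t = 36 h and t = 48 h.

K_d ≈ 0.389

Between t = 36 h and t = 48 h the flow falls from 137.2 to 85.6 m³/s over 2×6 h = 12 h.
Per-interval ratio K = (85.6/137.2)^(1/2) = 0.7899; K_d = K^(24/6) = 0.389.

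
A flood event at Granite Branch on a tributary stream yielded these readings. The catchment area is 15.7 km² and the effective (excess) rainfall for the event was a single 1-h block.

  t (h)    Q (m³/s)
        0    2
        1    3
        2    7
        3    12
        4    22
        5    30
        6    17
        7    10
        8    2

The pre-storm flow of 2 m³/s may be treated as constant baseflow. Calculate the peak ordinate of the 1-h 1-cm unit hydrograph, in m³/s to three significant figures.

U_p ≈ 14.0 m³/s

Direct runoff: 0.0, 1.0, 5.0, 10.0, 20.0, 28.0, 15.0, 8.0, 0.0 m³/s; ΣQ_DR = 87.00 m³/s, peak = 28.0 m³/s.
Runoff depth d = ΣQ_DR·Δt / A = 87.00 × 3600 / (15.7 km²) = 19.95 mm.
The 1-cm UH is the DRH scaled by (10 mm)/d, so U_p = 28.0 × 10/19.95 = 14.0 m³/s.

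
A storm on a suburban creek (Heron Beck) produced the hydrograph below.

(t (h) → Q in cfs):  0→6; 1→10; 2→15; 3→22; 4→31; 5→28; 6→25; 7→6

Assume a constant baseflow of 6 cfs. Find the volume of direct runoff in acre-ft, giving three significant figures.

V ≈ 7.85 acre-ft

Direct-runoff ordinates (Q − Q_b): 0.0, 4.0, 9.0, 16.0, 25.0, 22.0, 19.0, 0.0 cfs.
ΣQ_DR = 95.00 cfs.
With Δt = 1 h = 3600 s, V = ΣQ_DR · Δt = 95.00 × 3600 = 3.42 × 10^5 ft³ = 7.85 acre-ft.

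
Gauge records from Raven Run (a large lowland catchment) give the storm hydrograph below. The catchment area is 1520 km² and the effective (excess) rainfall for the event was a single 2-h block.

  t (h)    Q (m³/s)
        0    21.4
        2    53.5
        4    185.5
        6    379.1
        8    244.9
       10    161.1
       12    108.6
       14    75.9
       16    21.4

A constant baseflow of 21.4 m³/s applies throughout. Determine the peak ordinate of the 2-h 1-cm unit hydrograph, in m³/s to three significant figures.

U_p ≈ 713 m³/s

Direct runoff: 0.0, 32.1, 164.1, 357.7, 223.5, 139.7, 87.2, 54.5, 0.0 m³/s; ΣQ_DR = 1059 m³/s, peak = 357.7 m³/s.
Runoff depth d = ΣQ_DR·Δt / A = 1059 × 7200 / (1520 km²) = 5.015 mm.
The 1-cm UH is the DRH scaled by (10 mm)/d, so U_p = 357.7 × 10/5.015 = 713 m³/s.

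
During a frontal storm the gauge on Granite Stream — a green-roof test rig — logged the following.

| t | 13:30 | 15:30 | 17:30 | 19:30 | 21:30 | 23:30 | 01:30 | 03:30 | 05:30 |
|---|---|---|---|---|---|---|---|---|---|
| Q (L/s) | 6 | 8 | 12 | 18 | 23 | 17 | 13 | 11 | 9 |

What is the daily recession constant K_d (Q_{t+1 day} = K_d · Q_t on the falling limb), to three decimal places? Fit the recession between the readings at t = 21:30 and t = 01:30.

Between t = 21:30 and t = 01:30 the flow falls from 23 to 13 L/s over 2×2 h = 4 h.
Per-interval ratio K = (13/23)^(1/2) = 0.7518; K_d = K^(24/2) = 0.033.

K_d ≈ 0.033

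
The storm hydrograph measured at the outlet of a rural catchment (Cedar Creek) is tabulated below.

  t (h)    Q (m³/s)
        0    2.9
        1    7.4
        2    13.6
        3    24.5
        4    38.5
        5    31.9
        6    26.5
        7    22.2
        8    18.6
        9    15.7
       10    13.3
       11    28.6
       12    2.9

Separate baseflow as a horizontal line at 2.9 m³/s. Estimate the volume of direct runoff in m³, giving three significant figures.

V ≈ 7.52 × 10^5 m³

Direct-runoff ordinates (Q − Q_b): 0.0, 4.5, 10.7, 21.6, 35.6, 29.0, 23.6, 19.3, 15.7, 12.8, 10.4, 25.7, 0.0 m³/s.
ΣQ_DR = 208.9 m³/s.
With Δt = 1 h = 3600 s, V = ΣQ_DR · Δt = 208.9 × 3600 = 7.52 × 10^5 m³.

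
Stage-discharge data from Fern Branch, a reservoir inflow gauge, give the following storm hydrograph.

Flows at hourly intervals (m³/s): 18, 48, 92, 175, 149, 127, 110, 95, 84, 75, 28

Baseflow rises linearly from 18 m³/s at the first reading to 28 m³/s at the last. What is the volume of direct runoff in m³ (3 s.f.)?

V ≈ 2.69 × 10^6 m³

Direct-runoff ordinates (Q − Q_b): 0.00, 29.00, 72.00, 154.00, 127.00, 104.00, 86.00, 70.00, 58.00, 48.00, 0.00 m³/s.
ΣQ_DR = 748.0 m³/s.
With Δt = 1 h = 3600 s, V = ΣQ_DR · Δt = 748.0 × 3600 = 2.69 × 10^6 m³.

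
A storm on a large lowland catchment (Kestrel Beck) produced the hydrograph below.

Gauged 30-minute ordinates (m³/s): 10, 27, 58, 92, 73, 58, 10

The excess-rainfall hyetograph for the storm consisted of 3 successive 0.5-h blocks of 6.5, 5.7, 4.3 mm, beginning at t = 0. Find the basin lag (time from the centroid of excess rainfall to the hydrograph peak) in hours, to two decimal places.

Centroid of excess rainfall: t_c = Σ P_i·t̄_i / ΣP_i = 0.6833 h (block centres at 0.25, 0.75, 1.25 h).
Hydrograph peak occurs at t = 1.5 h, so basin lag t_L = 1.5 − 0.6833 = 0.82 h.

t_L ≈ 0.82 h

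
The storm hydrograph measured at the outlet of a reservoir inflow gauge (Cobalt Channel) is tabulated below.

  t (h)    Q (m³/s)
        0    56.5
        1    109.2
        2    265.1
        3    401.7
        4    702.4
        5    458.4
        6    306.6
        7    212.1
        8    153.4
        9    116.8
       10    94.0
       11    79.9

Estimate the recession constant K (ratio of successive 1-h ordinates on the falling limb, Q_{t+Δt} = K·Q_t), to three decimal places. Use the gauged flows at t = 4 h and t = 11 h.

K ≈ 0.733

Using the recession-limb readings at t = 4 h and t = 11 h: Q falls from 702.4 to 79.9 m³/s over 7 intervals.
K = (Q₂/Q₁)^(1/7) = (79.9/702.4)^(1/7) = 0.733.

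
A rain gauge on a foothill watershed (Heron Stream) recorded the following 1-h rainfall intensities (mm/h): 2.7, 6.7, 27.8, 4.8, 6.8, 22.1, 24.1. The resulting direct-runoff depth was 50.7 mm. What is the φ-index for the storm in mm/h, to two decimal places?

φ ≈ 7.77 mm/h

Only the 3 blocks with intensity above φ contribute runoff: 27.8, 22.1, 24.1 mm/h.
Σ(I−φ)·Δt = d  ⇒  (27.8+22.1+24.1 − 3φ)·1 = 50.7
φ = (74.00 − 50.7/1) / 3 = 7.77 mm/h.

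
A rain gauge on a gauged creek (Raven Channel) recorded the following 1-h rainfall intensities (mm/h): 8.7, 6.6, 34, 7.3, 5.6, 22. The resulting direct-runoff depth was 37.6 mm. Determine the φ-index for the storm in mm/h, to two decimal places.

Only the 2 blocks with intensity above φ contribute runoff: 34, 22 mm/h.
Σ(I−φ)·Δt = d  ⇒  (34+22 − 2φ)·1 = 37.6
φ = (56.00 − 37.6/1) / 2 = 9.20 mm/h.

φ ≈ 9.20 mm/h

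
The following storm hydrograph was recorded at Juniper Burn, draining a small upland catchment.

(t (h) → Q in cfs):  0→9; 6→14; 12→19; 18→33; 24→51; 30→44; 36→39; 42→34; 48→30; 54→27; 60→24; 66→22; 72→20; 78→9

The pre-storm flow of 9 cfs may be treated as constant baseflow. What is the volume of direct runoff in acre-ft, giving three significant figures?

V ≈ 123 acre-ft

Direct-runoff ordinates (Q − Q_b): 0.0, 5.0, 10.0, 24.0, 42.0, 35.0, 30.0, 25.0, 21.0, 18.0, 15.0, 13.0, 11.0, 0.0 cfs.
ΣQ_DR = 249.0 cfs.
With Δt = 6 h = 21600 s, V = ΣQ_DR · Δt = 249.0 × 21600 = 5.38 × 10^6 ft³ = 123 acre-ft.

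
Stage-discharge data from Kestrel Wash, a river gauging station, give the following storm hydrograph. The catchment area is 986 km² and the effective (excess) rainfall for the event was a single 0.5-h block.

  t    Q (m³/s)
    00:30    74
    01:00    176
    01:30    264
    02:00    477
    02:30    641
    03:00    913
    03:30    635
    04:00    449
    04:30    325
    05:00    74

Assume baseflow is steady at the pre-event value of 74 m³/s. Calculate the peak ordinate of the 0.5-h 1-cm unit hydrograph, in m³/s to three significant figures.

U_p ≈ 1400 m³/s

Direct runoff: 0.0, 102.0, 190.0, 403.0, 567.0, 839.0, 561.0, 375.0, 251.0, 0.0 m³/s; ΣQ_DR = 3288 m³/s, peak = 839.0 m³/s.
Runoff depth d = ΣQ_DR·Δt / A = 3288 × 1800 / (986 km²) = 6.002 mm.
The 1-cm UH is the DRH scaled by (10 mm)/d, so U_p = 839.0 × 10/6.002 = 1400 m³/s.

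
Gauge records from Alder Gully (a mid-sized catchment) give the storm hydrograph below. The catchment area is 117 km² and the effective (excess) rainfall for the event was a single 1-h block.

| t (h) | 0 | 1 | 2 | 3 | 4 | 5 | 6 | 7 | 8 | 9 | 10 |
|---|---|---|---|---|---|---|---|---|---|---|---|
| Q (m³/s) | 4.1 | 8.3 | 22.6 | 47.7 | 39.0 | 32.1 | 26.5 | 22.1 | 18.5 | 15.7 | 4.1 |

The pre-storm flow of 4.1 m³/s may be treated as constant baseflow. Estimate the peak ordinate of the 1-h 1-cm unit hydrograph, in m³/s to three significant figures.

Direct runoff: 0.0, 4.2, 18.5, 43.6, 34.9, 28.0, 22.4, 18.0, 14.4, 11.6, 0.0 m³/s; ΣQ_DR = 195.6 m³/s, peak = 43.6 m³/s.
Runoff depth d = ΣQ_DR·Δt / A = 195.6 × 3600 / (117 km²) = 6.018 mm.
The 1-cm UH is the DRH scaled by (10 mm)/d, so U_p = 43.6 × 10/6.018 = 72.4 m³/s.

U_p ≈ 72.4 m³/s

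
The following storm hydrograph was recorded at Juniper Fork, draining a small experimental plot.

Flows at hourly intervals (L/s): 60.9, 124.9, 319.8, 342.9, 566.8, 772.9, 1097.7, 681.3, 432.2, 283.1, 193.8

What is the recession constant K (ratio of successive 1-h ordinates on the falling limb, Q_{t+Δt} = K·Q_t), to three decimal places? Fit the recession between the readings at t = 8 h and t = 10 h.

Using the recession-limb readings at t = 8 h and t = 10 h: Q falls from 432.2 to 193.8 L/s over 2 intervals.
K = (Q₂/Q₁)^(1/2) = (193.8/432.2)^(1/2) = 0.670.

K ≈ 0.670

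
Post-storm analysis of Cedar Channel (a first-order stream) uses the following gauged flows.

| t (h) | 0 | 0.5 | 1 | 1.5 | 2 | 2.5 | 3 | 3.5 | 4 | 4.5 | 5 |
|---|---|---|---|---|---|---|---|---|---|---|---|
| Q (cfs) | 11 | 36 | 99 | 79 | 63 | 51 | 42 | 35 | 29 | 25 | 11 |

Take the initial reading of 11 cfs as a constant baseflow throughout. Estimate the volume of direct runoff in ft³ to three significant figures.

V ≈ 6.48 × 10^5 ft³

Direct-runoff ordinates (Q − Q_b): 0.0, 25.0, 88.0, 68.0, 52.0, 40.0, 31.0, 24.0, 18.0, 14.0, 0.0 cfs.
ΣQ_DR = 360.0 cfs.
With Δt = 0.5 h = 1800 s, V = ΣQ_DR · Δt = 360.0 × 1800 = 6.48 × 10^5 ft³.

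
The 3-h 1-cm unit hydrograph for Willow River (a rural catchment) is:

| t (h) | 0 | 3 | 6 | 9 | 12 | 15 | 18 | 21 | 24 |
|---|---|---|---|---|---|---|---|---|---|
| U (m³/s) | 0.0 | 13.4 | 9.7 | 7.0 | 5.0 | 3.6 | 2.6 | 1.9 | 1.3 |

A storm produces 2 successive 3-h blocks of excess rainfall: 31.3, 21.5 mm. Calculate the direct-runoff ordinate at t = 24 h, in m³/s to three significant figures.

By discrete convolution, Q_j = Σ (P_i / 10 mm) · U_{j−i}.
At t = 24 h (j=8): Q = (31.3/10)·1.3 + (21.5/10)·1.9 = 8.15 m³/s.

Q ≈ 8.15 m³/s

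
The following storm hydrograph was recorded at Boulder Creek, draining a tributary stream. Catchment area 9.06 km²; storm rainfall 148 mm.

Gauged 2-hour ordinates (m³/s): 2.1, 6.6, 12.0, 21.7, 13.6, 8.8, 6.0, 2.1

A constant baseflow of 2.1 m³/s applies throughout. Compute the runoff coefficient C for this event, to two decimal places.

ΣQ_DR = 56.10 m³/s; V = ΣQ_DR·Δt = 4.039 × 10^5 m³.
Runoff depth d = V / A = 44.58 mm.
C = d / P = 44.58 / 148 = 0.30.

C ≈ 0.30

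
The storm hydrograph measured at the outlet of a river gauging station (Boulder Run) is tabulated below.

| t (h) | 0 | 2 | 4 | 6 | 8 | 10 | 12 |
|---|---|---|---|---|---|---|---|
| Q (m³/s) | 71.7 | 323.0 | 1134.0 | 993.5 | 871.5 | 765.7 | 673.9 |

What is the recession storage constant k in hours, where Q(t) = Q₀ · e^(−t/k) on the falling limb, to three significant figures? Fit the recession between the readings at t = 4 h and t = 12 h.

On the falling limb, Q drops from 1134.0 to 673.9 m³/s between t = 4 h and t = 12 h (Δt = 8 h).
k = −Δt / ln(Q₂/Q₁) = −8 / ln(673.9/1134.0) = 15.4 h.

k ≈ 15.4 h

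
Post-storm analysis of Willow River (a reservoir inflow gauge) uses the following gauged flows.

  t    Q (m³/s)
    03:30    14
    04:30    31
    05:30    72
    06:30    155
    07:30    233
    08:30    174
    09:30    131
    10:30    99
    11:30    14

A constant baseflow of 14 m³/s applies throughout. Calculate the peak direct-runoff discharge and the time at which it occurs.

Subtracting baseflow gives direct-runoff ordinates: 0.0, 17.0, 58.0, 141.0, 219.0, 160.0, 117.0, 85.0, 0.0 m³/s.
The maximum is 219.0 m³/s, occurring at the reading for t = 07:30.

Q_p = 219.0 m³/s at t = 07:30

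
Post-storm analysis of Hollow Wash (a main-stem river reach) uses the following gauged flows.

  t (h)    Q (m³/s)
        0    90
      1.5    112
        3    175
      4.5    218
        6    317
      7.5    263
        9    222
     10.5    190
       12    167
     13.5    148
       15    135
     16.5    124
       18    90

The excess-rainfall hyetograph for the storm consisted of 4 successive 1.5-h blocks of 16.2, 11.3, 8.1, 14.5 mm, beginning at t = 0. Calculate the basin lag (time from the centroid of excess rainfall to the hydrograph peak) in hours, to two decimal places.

Centroid of excess rainfall: t_c = Σ P_i·t̄_i / ΣP_i = 2.8757 h (block centres at 0.75, 2.25, 3.75, 5.25 h).
Hydrograph peak occurs at t = 6 h, so basin lag t_L = 6 − 2.8757 = 3.12 h.

t_L ≈ 3.12 h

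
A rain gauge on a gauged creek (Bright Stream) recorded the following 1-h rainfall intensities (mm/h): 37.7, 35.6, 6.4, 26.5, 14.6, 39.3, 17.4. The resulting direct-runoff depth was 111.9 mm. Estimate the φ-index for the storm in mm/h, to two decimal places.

Only the 6 blocks with intensity above φ contribute runoff: 37.7, 35.6, 26.5, 14.6, 39.3, 17.4 mm/h.
Σ(I−φ)·Δt = d  ⇒  (37.7+35.6+26.5+14.6+39.3+17.4 − 6φ)·1 = 111.9
φ = (171.1 − 111.9/1) / 6 = 9.87 mm/h.

φ ≈ 9.87 mm/h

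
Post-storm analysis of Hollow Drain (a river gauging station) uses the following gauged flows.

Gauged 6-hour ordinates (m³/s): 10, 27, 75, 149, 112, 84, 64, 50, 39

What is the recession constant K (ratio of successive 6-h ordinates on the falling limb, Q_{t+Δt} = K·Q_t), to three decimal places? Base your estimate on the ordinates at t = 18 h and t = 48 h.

K ≈ 0.765

Using the recession-limb readings at t = 18 h and t = 48 h: Q falls from 149 to 39 m³/s over 5 intervals.
K = (Q₂/Q₁)^(1/5) = (39/149)^(1/5) = 0.765.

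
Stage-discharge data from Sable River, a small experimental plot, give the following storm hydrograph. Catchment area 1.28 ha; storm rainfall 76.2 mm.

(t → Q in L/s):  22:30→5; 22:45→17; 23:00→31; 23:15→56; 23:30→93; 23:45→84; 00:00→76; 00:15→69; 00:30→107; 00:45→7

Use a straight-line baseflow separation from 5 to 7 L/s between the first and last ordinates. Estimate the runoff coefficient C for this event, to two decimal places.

C ≈ 0.45

ΣQ_DR = 485.0 L/s; V = ΣQ_DR·Δt = 4.365 × 10^5 L.
Runoff depth d = V / A = 34.10 mm.
C = d / P = 34.10 / 76.2 = 0.45.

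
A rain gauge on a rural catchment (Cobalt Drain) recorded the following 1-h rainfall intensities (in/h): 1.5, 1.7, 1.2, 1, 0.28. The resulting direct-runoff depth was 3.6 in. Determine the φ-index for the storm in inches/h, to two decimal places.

φ ≈ 0.45 in/h

Only the 4 blocks with intensity above φ contribute runoff: 1.5, 1.7, 1.2, 1 in/h.
Σ(I−φ)·Δt = d  ⇒  (1.5+1.7+1.2+1 − 4φ)·1 = 3.6
φ = (5.400 − 3.6/1) / 4 = 0.45 in/h.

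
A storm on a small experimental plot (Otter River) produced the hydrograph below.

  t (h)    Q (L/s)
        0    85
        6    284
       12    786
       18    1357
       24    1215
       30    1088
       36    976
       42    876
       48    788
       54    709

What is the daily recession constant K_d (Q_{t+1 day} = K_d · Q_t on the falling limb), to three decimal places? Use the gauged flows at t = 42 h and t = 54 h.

Between t = 42 h and t = 54 h the flow falls from 876 to 709 L/s over 2×6 h = 12 h.
Per-interval ratio K = (709/876)^(1/2) = 0.8996; K_d = K^(24/6) = 0.655.

K_d ≈ 0.655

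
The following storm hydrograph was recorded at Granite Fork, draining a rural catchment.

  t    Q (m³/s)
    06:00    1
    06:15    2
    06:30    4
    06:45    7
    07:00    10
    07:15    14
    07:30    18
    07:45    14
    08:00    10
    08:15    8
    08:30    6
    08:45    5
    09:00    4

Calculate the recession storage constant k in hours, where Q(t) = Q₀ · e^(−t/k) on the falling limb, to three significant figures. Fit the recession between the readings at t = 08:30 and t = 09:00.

On the falling limb, Q drops from 6 to 4 m³/s between t = 08:30 and t = 09:00 (Δt = 0.5 h).
k = −Δt / ln(Q₂/Q₁) = −0.5 / ln(4/6) = 1.23 h.

k ≈ 1.23 h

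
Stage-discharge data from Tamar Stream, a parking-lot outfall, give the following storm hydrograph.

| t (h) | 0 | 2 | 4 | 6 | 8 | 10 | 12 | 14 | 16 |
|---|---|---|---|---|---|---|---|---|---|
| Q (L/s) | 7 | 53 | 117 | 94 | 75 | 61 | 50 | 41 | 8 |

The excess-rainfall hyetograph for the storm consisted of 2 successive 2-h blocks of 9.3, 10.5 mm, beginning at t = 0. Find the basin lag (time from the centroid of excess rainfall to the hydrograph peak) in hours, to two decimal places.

Centroid of excess rainfall: t_c = Σ P_i·t̄_i / ΣP_i = 2.0606 h (block centres at 1, 3 h).
Hydrograph peak occurs at t = 4 h, so basin lag t_L = 4 − 2.0606 = 1.94 h.

t_L ≈ 1.94 h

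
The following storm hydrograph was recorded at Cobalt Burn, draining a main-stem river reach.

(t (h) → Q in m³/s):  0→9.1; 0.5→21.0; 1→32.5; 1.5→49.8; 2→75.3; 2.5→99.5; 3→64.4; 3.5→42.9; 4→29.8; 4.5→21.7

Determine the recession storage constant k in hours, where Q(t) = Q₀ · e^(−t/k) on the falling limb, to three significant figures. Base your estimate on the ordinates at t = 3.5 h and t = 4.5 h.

On the falling limb, Q drops from 42.9 to 21.7 m³/s between t = 3.5 h and t = 4.5 h (Δt = 1 h).
k = −Δt / ln(Q₂/Q₁) = −1 / ln(21.7/42.9) = 1.47 h.

k ≈ 1.47 h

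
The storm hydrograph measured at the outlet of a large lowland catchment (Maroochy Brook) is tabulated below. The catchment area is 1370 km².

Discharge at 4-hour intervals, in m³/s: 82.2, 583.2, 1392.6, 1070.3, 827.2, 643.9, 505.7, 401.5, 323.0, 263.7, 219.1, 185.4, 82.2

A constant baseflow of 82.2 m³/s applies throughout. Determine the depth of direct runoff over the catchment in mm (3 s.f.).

d ≈ 57.9 mm

Direct runoff: 0.0, 501.0, 1310.4, 988.1, 745.0, 561.7, 423.5, 319.3, 240.8, 181.5, 136.9, 103.2, 0.0 m³/s; ΣQ_DR = 5511 m³/s.
V = ΣQ_DR · Δt = 5511 × 14400 s = 7.936 × 10^7 m³.
Over A = 1370 km², depth = V / A = 57.9 mm.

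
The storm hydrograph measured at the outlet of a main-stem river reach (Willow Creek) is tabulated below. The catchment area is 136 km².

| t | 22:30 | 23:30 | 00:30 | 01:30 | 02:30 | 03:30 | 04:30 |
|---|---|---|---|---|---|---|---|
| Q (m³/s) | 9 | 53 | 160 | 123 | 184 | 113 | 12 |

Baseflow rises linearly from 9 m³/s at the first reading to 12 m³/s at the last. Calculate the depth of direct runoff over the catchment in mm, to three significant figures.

Direct runoff: 0.00, 43.50, 150.00, 112.50, 173.00, 101.50, 0.00 m³/s; ΣQ_DR = 580.5 m³/s.
V = ΣQ_DR · Δt = 580.5 × 3600 s = 2.090 × 10^6 m³.
Over A = 136 km², depth = V / A = 15.4 mm.

d ≈ 15.4 mm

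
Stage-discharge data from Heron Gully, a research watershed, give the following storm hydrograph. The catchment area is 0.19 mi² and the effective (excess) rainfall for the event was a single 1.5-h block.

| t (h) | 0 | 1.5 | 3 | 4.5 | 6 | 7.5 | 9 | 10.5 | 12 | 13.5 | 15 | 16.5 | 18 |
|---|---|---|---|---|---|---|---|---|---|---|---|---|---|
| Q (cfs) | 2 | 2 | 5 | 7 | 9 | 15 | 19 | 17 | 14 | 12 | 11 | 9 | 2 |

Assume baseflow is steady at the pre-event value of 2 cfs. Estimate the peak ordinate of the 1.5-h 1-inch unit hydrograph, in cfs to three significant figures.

U_p ≈ 14.2 cfs

Direct runoff: 0.0, 0.0, 3.0, 5.0, 7.0, 13.0, 17.0, 15.0, 12.0, 10.0, 9.0, 7.0, 0.0 cfs; ΣQ_DR = 98.00 cfs, peak = 17.0 cfs.
Runoff depth d = ΣQ_DR·Δt / A = 98.00 × 5400 / (0.19 mi²) = 1.199 in.
The 1-inch UH is the DRH scaled by (1 in)/d, so U_p = 17.0 × 1/1.199 = 14.2 cfs.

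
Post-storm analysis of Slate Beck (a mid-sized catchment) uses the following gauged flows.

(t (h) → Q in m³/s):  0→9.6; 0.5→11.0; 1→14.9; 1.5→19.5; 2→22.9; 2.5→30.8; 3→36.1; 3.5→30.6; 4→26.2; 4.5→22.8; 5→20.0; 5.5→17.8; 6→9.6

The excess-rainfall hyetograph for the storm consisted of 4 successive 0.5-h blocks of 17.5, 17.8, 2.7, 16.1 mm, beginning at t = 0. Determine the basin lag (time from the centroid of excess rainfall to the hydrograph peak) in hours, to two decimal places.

t_L ≈ 2.09 h

Centroid of excess rainfall: t_c = Σ P_i·t̄_i / ΣP_i = 0.9108 h (block centres at 0.25, 0.75, 1.25, 1.75 h).
Hydrograph peak occurs at t = 3 h, so basin lag t_L = 3 − 0.9108 = 2.09 h.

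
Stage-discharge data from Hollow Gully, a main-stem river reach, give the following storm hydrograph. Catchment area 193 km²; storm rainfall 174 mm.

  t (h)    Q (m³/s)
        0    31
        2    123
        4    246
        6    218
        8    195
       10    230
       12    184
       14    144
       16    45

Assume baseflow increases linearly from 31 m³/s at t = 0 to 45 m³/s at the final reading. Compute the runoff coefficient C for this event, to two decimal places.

ΣQ_DR = 1074 m³/s; V = ΣQ_DR·Δt = 7.733 × 10^6 m³.
Runoff depth d = V / A = 40.07 mm.
C = d / P = 40.07 / 174 = 0.23.

C ≈ 0.23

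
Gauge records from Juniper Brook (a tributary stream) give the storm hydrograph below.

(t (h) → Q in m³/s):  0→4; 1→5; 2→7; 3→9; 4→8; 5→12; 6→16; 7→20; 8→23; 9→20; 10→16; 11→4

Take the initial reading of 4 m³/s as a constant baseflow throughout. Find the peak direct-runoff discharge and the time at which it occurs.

Q_p = 19.0 m³/s at t = 8 h

Subtracting baseflow gives direct-runoff ordinates: 0.0, 1.0, 3.0, 5.0, 4.0, 8.0, 12.0, 16.0, 19.0, 16.0, 12.0, 0.0 m³/s.
The maximum is 19.0 m³/s, occurring at the reading for t = 8 h.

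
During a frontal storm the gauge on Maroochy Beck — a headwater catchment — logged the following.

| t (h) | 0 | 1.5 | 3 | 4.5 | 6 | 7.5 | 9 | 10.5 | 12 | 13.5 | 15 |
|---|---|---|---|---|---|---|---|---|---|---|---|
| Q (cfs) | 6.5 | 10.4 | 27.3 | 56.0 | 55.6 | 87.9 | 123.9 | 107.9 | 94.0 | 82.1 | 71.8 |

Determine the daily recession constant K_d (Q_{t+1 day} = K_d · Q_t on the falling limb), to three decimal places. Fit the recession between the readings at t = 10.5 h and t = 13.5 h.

Between t = 10.5 h and t = 13.5 h the flow falls from 107.9 to 82.1 cfs over 2×1.5 h = 3 h.
Per-interval ratio K = (82.1/107.9)^(1/2) = 0.8723; K_d = K^(24/1.5) = 0.112.

K_d ≈ 0.112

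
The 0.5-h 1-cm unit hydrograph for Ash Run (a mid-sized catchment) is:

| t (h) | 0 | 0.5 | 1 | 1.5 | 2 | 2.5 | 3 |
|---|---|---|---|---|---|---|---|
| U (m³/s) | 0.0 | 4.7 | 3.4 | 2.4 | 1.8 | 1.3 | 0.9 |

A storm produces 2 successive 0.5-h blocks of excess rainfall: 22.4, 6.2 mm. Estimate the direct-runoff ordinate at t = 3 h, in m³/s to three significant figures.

By discrete convolution, Q_j = Σ (P_i / 10 mm) · U_{j−i}.
At t = 3 h (j=6): Q = (22.4/10)·0.9 + (6.2/10)·1.3 = 2.82 m³/s.

Q ≈ 2.82 m³/s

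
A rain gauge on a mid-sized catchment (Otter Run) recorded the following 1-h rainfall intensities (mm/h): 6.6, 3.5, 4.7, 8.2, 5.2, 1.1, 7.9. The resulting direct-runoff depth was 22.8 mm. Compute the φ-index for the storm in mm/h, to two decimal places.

Only the 6 blocks with intensity above φ contribute runoff: 6.6, 3.5, 4.7, 8.2, 5.2, 7.9 mm/h.
Σ(I−φ)·Δt = d  ⇒  (6.6+3.5+4.7+8.2+5.2+7.9 − 6φ)·1 = 22.8
φ = (36.10 − 22.8/1) / 6 = 2.22 mm/h.

φ ≈ 2.22 mm/h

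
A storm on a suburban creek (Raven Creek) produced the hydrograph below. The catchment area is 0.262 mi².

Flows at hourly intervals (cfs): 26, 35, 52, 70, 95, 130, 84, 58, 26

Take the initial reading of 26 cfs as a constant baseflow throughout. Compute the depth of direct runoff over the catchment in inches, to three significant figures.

Direct runoff: 0.0, 9.0, 26.0, 44.0, 69.0, 104.0, 58.0, 32.0, 0.0 cfs; ΣQ_DR = 342.0 cfs.
V = ΣQ_DR · Δt = 342.0 × 3600 s = 1.231 × 10^6 ft³.
Over A = 0.262 mi², depth = V / A = 2.02 in.

d ≈ 2.02 in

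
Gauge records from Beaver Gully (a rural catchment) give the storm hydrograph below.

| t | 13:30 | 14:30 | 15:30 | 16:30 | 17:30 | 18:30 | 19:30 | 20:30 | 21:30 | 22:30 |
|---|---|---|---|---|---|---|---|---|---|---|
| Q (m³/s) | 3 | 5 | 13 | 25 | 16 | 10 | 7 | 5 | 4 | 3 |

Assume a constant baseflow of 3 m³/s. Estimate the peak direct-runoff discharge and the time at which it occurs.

Subtracting baseflow gives direct-runoff ordinates: 0.0, 2.0, 10.0, 22.0, 13.0, 7.0, 4.0, 2.0, 1.0, 0.0 m³/s.
The maximum is 22.0 m³/s, occurring at the reading for t = 16:30.

Q_p = 22.0 m³/s at t = 16:30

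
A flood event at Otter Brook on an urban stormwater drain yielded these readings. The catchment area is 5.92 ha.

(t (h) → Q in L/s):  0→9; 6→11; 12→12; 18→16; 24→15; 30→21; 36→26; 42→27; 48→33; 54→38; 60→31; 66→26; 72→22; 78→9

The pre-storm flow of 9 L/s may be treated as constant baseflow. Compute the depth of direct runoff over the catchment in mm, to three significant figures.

d ≈ 62.0 mm

Direct runoff: 0.0, 2.0, 3.0, 7.0, 6.0, 12.0, 17.0, 18.0, 24.0, 29.0, 22.0, 17.0, 13.0, 0.0 L/s; ΣQ_DR = 170.0 L/s.
V = ΣQ_DR · Δt = 170.0 × 21600 s = 3.672 × 10^6 L.
Over A = 5.92 ha, depth = V / A = 62.0 mm.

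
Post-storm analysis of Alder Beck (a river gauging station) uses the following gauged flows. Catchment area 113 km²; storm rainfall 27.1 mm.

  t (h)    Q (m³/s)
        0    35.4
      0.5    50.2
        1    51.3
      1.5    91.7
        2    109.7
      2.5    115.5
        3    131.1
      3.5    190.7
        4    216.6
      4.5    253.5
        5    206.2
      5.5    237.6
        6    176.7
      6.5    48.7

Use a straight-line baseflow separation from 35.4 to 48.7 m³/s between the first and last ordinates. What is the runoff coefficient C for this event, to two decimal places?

ΣQ_DR = 1326 m³/s; V = ΣQ_DR·Δt = 2.387 × 10^6 m³.
Runoff depth d = V / A = 21.13 mm.
C = d / P = 21.13 / 27.1 = 0.78.

C ≈ 0.78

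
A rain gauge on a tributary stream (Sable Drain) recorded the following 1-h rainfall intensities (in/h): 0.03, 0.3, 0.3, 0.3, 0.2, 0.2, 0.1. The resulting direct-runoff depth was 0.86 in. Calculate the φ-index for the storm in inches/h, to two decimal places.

φ ≈ 0.09 in/h

Only the 6 blocks with intensity above φ contribute runoff: 0.3, 0.3, 0.3, 0.2, 0.2, 0.1 in/h.
Σ(I−φ)·Δt = d  ⇒  (0.3+0.3+0.3+0.2+0.2+0.1 − 6φ)·1 = 0.86
φ = (1.400 − 0.86/1) / 6 = 0.09 in/h.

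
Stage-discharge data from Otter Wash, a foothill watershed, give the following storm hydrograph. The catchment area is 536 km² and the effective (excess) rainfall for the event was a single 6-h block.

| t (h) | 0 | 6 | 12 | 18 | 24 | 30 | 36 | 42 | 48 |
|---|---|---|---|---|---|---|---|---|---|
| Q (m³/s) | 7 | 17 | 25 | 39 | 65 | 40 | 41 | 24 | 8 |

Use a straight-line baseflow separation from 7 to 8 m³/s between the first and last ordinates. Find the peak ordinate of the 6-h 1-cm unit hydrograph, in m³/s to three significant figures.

U_p ≈ 71.9 m³/s

Direct runoff: 0.00, 9.88, 17.75, 31.62, 57.50, 32.38, 33.25, 16.12, 0.00 m³/s; ΣQ_DR = 198.5 m³/s, peak = 57.50 m³/s.
Runoff depth d = ΣQ_DR·Δt / A = 198.5 × 21600 / (536 km²) = 7.999 mm.
The 1-cm UH is the DRH scaled by (10 mm)/d, so U_p = 57.50 × 10/7.999 = 71.9 m³/s.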